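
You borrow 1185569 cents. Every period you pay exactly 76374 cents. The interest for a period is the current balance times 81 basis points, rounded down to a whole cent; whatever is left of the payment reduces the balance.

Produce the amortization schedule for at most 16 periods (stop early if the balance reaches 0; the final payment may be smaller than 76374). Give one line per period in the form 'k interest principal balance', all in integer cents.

1. interest=⌊1185569·81/10000⌋=9603; principal=76374-9603=66771; balance=1185569-66771=1118798
2. interest=⌊1118798·81/10000⌋=9062; principal=76374-9062=67312; balance=1118798-67312=1051486
3. interest=⌊1051486·81/10000⌋=8517; principal=76374-8517=67857; balance=1051486-67857=983629
4. interest=⌊983629·81/10000⌋=7967; principal=76374-7967=68407; balance=983629-68407=915222
5. interest=⌊915222·81/10000⌋=7413; principal=76374-7413=68961; balance=915222-68961=846261
6. interest=⌊846261·81/10000⌋=6854; principal=76374-6854=69520; balance=846261-69520=776741
7. interest=⌊776741·81/10000⌋=6291; principal=76374-6291=70083; balance=776741-70083=706658
8. interest=⌊706658·81/10000⌋=5723; principal=76374-5723=70651; balance=706658-70651=636007
9. interest=⌊636007·81/10000⌋=5151; principal=76374-5151=71223; balance=636007-71223=564784
10. interest=⌊564784·81/10000⌋=4574; principal=76374-4574=71800; balance=564784-71800=492984
11. interest=⌊492984·81/10000⌋=3993; principal=76374-3993=72381; balance=492984-72381=420603
12. interest=⌊420603·81/10000⌋=3406; principal=76374-3406=72968; balance=420603-72968=347635
13. interest=⌊347635·81/10000⌋=2815; principal=76374-2815=73559; balance=347635-73559=274076
14. interest=⌊274076·81/10000⌋=2220; principal=76374-2220=74154; balance=274076-74154=199922
15. interest=⌊199922·81/10000⌋=1619; principal=76374-1619=74755; balance=199922-74755=125167
16. interest=⌊125167·81/10000⌋=1013; principal=76374-1013=75361; balance=125167-75361=49806

1 9603 66771 1118798
2 9062 67312 1051486
3 8517 67857 983629
4 7967 68407 915222
5 7413 68961 846261
6 6854 69520 776741
7 6291 70083 706658
8 5723 70651 636007
9 5151 71223 564784
10 4574 71800 492984
11 3993 72381 420603
12 3406 72968 347635
13 2815 73559 274076
14 2220 74154 199922
15 1619 74755 125167
16 1013 75361 49806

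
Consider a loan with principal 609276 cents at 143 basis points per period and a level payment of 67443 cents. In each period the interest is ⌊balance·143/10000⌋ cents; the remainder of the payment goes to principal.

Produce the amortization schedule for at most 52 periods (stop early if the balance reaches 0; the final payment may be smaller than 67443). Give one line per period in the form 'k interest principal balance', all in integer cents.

1. interest=⌊609276·143/10000⌋=8712; principal=67443-8712=58731; balance=609276-58731=550545
2. interest=⌊550545·143/10000⌋=7872; principal=67443-7872=59571; balance=550545-59571=490974
3. interest=⌊490974·143/10000⌋=7020; principal=67443-7020=60423; balance=490974-60423=430551
4. interest=⌊430551·143/10000⌋=6156; principal=67443-6156=61287; balance=430551-61287=369264
5. interest=⌊369264·143/10000⌋=5280; principal=67443-5280=62163; balance=369264-62163=307101
6. interest=⌊307101·143/10000⌋=4391; principal=67443-4391=63052; balance=307101-63052=244049
7. interest=⌊244049·143/10000⌋=3489; principal=67443-3489=63954; balance=244049-63954=180095
8. interest=⌊180095·143/10000⌋=2575; principal=67443-2575=64868; balance=180095-64868=115227
9. interest=⌊115227·143/10000⌋=1647; principal=67443-1647=65796; balance=115227-65796=49431
10. interest=⌊49431·143/10000⌋=706; principal=min(67443-706,49431)=49431; balance=49431-49431=0

1 8712 58731 550545
2 7872 59571 490974
3 7020 60423 430551
4 6156 61287 369264
5 5280 62163 307101
6 4391 63052 244049
7 3489 63954 180095
8 2575 64868 115227
9 1647 65796 49431
10 706 49431 0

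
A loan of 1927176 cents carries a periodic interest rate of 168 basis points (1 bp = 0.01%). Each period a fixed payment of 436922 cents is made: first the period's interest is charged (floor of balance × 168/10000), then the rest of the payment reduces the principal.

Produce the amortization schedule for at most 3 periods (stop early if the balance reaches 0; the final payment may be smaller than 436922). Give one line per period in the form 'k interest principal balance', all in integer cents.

1 32376 404546 1522630
2 25580 411342 1111288
3 18669 418253 693035

1. interest=⌊1927176·168/10000⌋=32376; principal=436922-32376=404546; balance=1927176-404546=1522630
2. interest=⌊1522630·168/10000⌋=25580; principal=436922-25580=411342; balance=1522630-411342=1111288
3. interest=⌊1111288·168/10000⌋=18669; principal=436922-18669=418253; balance=1111288-418253=693035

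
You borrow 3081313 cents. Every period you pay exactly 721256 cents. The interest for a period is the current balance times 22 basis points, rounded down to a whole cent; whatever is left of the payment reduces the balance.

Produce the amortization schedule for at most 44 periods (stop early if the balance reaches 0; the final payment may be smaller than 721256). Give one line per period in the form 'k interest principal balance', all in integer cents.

1. interest=⌊3081313·22/10000⌋=6778; principal=721256-6778=714478; balance=3081313-714478=2366835
2. interest=⌊2366835·22/10000⌋=5207; principal=721256-5207=716049; balance=2366835-716049=1650786
3. interest=⌊1650786·22/10000⌋=3631; principal=721256-3631=717625; balance=1650786-717625=933161
4. interest=⌊933161·22/10000⌋=2052; principal=721256-2052=719204; balance=933161-719204=213957
5. interest=⌊213957·22/10000⌋=470; principal=min(721256-470,213957)=213957; balance=213957-213957=0

1 6778 714478 2366835
2 5207 716049 1650786
3 3631 717625 933161
4 2052 719204 213957
5 470 213957 0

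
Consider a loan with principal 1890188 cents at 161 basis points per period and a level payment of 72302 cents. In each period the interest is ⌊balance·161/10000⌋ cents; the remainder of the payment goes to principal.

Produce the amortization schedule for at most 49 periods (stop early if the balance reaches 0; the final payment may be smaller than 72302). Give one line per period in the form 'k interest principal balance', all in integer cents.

1. interest=⌊1890188·161/10000⌋=30432; principal=72302-30432=41870; balance=1890188-41870=1848318
2. interest=⌊1848318·161/10000⌋=29757; principal=72302-29757=42545; balance=1848318-42545=1805773
3. interest=⌊1805773·161/10000⌋=29072; principal=72302-29072=43230; balance=1805773-43230=1762543
4. interest=⌊1762543·161/10000⌋=28376; principal=72302-28376=43926; balance=1762543-43926=1718617
5. interest=⌊1718617·161/10000⌋=27669; principal=72302-27669=44633; balance=1718617-44633=1673984
6. interest=⌊1673984·161/10000⌋=26951; principal=72302-26951=45351; balance=1673984-45351=1628633
7. interest=⌊1628633·161/10000⌋=26220; principal=72302-26220=46082; balance=1628633-46082=1582551
8. interest=⌊1582551·161/10000⌋=25479; principal=72302-25479=46823; balance=1582551-46823=1535728
9. interest=⌊1535728·161/10000⌋=24725; principal=72302-24725=47577; balance=1535728-47577=1488151
10. interest=⌊1488151·161/10000⌋=23959; principal=72302-23959=48343; balance=1488151-48343=1439808
11. interest=⌊1439808·161/10000⌋=23180; principal=72302-23180=49122; balance=1439808-49122=1390686
12. interest=⌊1390686·161/10000⌋=22390; principal=72302-22390=49912; balance=1390686-49912=1340774
13. interest=⌊1340774·161/10000⌋=21586; principal=72302-21586=50716; balance=1340774-50716=1290058
14. interest=⌊1290058·161/10000⌋=20769; principal=72302-20769=51533; balance=1290058-51533=1238525
15. interest=⌊1238525·161/10000⌋=19940; principal=72302-19940=52362; balance=1238525-52362=1186163
16. interest=⌊1186163·161/10000⌋=19097; principal=72302-19097=53205; balance=1186163-53205=1132958
17. interest=⌊1132958·161/10000⌋=18240; principal=72302-18240=54062; balance=1132958-54062=1078896
18. interest=⌊1078896·161/10000⌋=17370; principal=72302-17370=54932; balance=1078896-54932=1023964
19. interest=⌊1023964·161/10000⌋=16485; principal=72302-16485=55817; balance=1023964-55817=968147
20. interest=⌊968147·161/10000⌋=15587; principal=72302-15587=56715; balance=968147-56715=911432
21. interest=⌊911432·161/10000⌋=14674; principal=72302-14674=57628; balance=911432-57628=853804
22. interest=⌊853804·161/10000⌋=13746; principal=72302-13746=58556; balance=853804-58556=795248
23. interest=⌊795248·161/10000⌋=12803; principal=72302-12803=59499; balance=795248-59499=735749
24. interest=⌊735749·161/10000⌋=11845; principal=72302-11845=60457; balance=735749-60457=675292
25. interest=⌊675292·161/10000⌋=10872; principal=72302-10872=61430; balance=675292-61430=613862
26. interest=⌊613862·161/10000⌋=9883; principal=72302-9883=62419; balance=613862-62419=551443
27. interest=⌊551443·161/10000⌋=8878; principal=72302-8878=63424; balance=551443-63424=488019
28. interest=⌊488019·161/10000⌋=7857; principal=72302-7857=64445; balance=488019-64445=423574
29. interest=⌊423574·161/10000⌋=6819; principal=72302-6819=65483; balance=423574-65483=358091
30. interest=⌊358091·161/10000⌋=5765; principal=72302-5765=66537; balance=358091-66537=291554
31. interest=⌊291554·161/10000⌋=4694; principal=72302-4694=67608; balance=291554-67608=223946
32. interest=⌊223946·161/10000⌋=3605; principal=72302-3605=68697; balance=223946-68697=155249
33. interest=⌊155249·161/10000⌋=2499; principal=72302-2499=69803; balance=155249-69803=85446
34. interest=⌊85446·161/10000⌋=1375; principal=72302-1375=70927; balance=85446-70927=14519
35. interest=⌊14519·161/10000⌋=233; principal=min(72302-233,14519)=14519; balance=14519-14519=0

1 30432 41870 1848318
2 29757 42545 1805773
3 29072 43230 1762543
4 28376 43926 1718617
5 27669 44633 1673984
6 26951 45351 1628633
7 26220 46082 1582551
8 25479 46823 1535728
9 24725 47577 1488151
10 23959 48343 1439808
11 23180 49122 1390686
12 22390 49912 1340774
13 21586 50716 1290058
14 20769 51533 1238525
15 19940 52362 1186163
16 19097 53205 1132958
17 18240 54062 1078896
18 17370 54932 1023964
19 16485 55817 968147
20 15587 56715 911432
21 14674 57628 853804
22 13746 58556 795248
23 12803 59499 735749
24 11845 60457 675292
25 10872 61430 613862
26 9883 62419 551443
27 8878 63424 488019
28 7857 64445 423574
29 6819 65483 358091
30 5765 66537 291554
31 4694 67608 223946
32 3605 68697 155249
33 2499 69803 85446
34 1375 70927 14519
35 233 14519 0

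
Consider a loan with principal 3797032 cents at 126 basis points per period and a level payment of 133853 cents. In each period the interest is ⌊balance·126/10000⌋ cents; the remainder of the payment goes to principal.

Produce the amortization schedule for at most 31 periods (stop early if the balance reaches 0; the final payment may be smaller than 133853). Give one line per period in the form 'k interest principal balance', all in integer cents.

1. interest=⌊3797032·126/10000⌋=47842; principal=133853-47842=86011; balance=3797032-86011=3711021
2. interest=⌊3711021·126/10000⌋=46758; principal=133853-46758=87095; balance=3711021-87095=3623926
3. interest=⌊3623926·126/10000⌋=45661; principal=133853-45661=88192; balance=3623926-88192=3535734
4. interest=⌊3535734·126/10000⌋=44550; principal=133853-44550=89303; balance=3535734-89303=3446431
5. interest=⌊3446431·126/10000⌋=43425; principal=133853-43425=90428; balance=3446431-90428=3356003
6. interest=⌊3356003·126/10000⌋=42285; principal=133853-42285=91568; balance=3356003-91568=3264435
7. interest=⌊3264435·126/10000⌋=41131; principal=133853-41131=92722; balance=3264435-92722=3171713
8. interest=⌊3171713·126/10000⌋=39963; principal=133853-39963=93890; balance=3171713-93890=3077823
9. interest=⌊3077823·126/10000⌋=38780; principal=133853-38780=95073; balance=3077823-95073=2982750
10. interest=⌊2982750·126/10000⌋=37582; principal=133853-37582=96271; balance=2982750-96271=2886479
11. interest=⌊2886479·126/10000⌋=36369; principal=133853-36369=97484; balance=2886479-97484=2788995
12. interest=⌊2788995·126/10000⌋=35141; principal=133853-35141=98712; balance=2788995-98712=2690283
13. interest=⌊2690283·126/10000⌋=33897; principal=133853-33897=99956; balance=2690283-99956=2590327
14. interest=⌊2590327·126/10000⌋=32638; principal=133853-32638=101215; balance=2590327-101215=2489112
15. interest=⌊2489112·126/10000⌋=31362; principal=133853-31362=102491; balance=2489112-102491=2386621
16. interest=⌊2386621·126/10000⌋=30071; principal=133853-30071=103782; balance=2386621-103782=2282839
17. interest=⌊2282839·126/10000⌋=28763; principal=133853-28763=105090; balance=2282839-105090=2177749
18. interest=⌊2177749·126/10000⌋=27439; principal=133853-27439=106414; balance=2177749-106414=2071335
19. interest=⌊2071335·126/10000⌋=26098; principal=133853-26098=107755; balance=2071335-107755=1963580
20. interest=⌊1963580·126/10000⌋=24741; principal=133853-24741=109112; balance=1963580-109112=1854468
21. interest=⌊1854468·126/10000⌋=23366; principal=133853-23366=110487; balance=1854468-110487=1743981
22. interest=⌊1743981·126/10000⌋=21974; principal=133853-21974=111879; balance=1743981-111879=1632102
23. interest=⌊1632102·126/10000⌋=20564; principal=133853-20564=113289; balance=1632102-113289=1518813
24. interest=⌊1518813·126/10000⌋=19137; principal=133853-19137=114716; balance=1518813-114716=1404097
25. interest=⌊1404097·126/10000⌋=17691; principal=133853-17691=116162; balance=1404097-116162=1287935
26. interest=⌊1287935·126/10000⌋=16227; principal=133853-16227=117626; balance=1287935-117626=1170309
27. interest=⌊1170309·126/10000⌋=14745; principal=133853-14745=119108; balance=1170309-119108=1051201
28. interest=⌊1051201·126/10000⌋=13245; principal=133853-13245=120608; balance=1051201-120608=930593
29. interest=⌊930593·126/10000⌋=11725; principal=133853-11725=122128; balance=930593-122128=808465
30. interest=⌊808465·126/10000⌋=10186; principal=133853-10186=123667; balance=808465-123667=684798
31. interest=⌊684798·126/10000⌋=8628; principal=133853-8628=125225; balance=684798-125225=559573

1 47842 86011 3711021
2 46758 87095 3623926
3 45661 88192 3535734
4 44550 89303 3446431
5 43425 90428 3356003
6 42285 91568 3264435
7 41131 92722 3171713
8 39963 93890 3077823
9 38780 95073 2982750
10 37582 96271 2886479
11 36369 97484 2788995
12 35141 98712 2690283
13 33897 99956 2590327
14 32638 101215 2489112
15 31362 102491 2386621
16 30071 103782 2282839
17 28763 105090 2177749
18 27439 106414 2071335
19 26098 107755 1963580
20 24741 109112 1854468
21 23366 110487 1743981
22 21974 111879 1632102
23 20564 113289 1518813
24 19137 114716 1404097
25 17691 116162 1287935
26 16227 117626 1170309
27 14745 119108 1051201
28 13245 120608 930593
29 11725 122128 808465
30 10186 123667 684798
31 8628 125225 559573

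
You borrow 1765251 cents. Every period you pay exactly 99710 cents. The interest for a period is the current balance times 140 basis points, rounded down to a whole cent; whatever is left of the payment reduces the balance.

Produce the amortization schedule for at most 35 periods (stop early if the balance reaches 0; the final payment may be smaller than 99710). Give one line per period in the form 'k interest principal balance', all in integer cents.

1. interest=⌊1765251·140/10000⌋=24713; principal=99710-24713=74997; balance=1765251-74997=1690254
2. interest=⌊1690254·140/10000⌋=23663; principal=99710-23663=76047; balance=1690254-76047=1614207
3. interest=⌊1614207·140/10000⌋=22598; principal=99710-22598=77112; balance=1614207-77112=1537095
4. interest=⌊1537095·140/10000⌋=21519; principal=99710-21519=78191; balance=1537095-78191=1458904
5. interest=⌊1458904·140/10000⌋=20424; principal=99710-20424=79286; balance=1458904-79286=1379618
6. interest=⌊1379618·140/10000⌋=19314; principal=99710-19314=80396; balance=1379618-80396=1299222
7. interest=⌊1299222·140/10000⌋=18189; principal=99710-18189=81521; balance=1299222-81521=1217701
8. interest=⌊1217701·140/10000⌋=17047; principal=99710-17047=82663; balance=1217701-82663=1135038
9. interest=⌊1135038·140/10000⌋=15890; principal=99710-15890=83820; balance=1135038-83820=1051218
10. interest=⌊1051218·140/10000⌋=14717; principal=99710-14717=84993; balance=1051218-84993=966225
11. interest=⌊966225·140/10000⌋=13527; principal=99710-13527=86183; balance=966225-86183=880042
12. interest=⌊880042·140/10000⌋=12320; principal=99710-12320=87390; balance=880042-87390=792652
13. interest=⌊792652·140/10000⌋=11097; principal=99710-11097=88613; balance=792652-88613=704039
14. interest=⌊704039·140/10000⌋=9856; principal=99710-9856=89854; balance=704039-89854=614185
15. interest=⌊614185·140/10000⌋=8598; principal=99710-8598=91112; balance=614185-91112=523073
16. interest=⌊523073·140/10000⌋=7323; principal=99710-7323=92387; balance=523073-92387=430686
17. interest=⌊430686·140/10000⌋=6029; principal=99710-6029=93681; balance=430686-93681=337005
18. interest=⌊337005·140/10000⌋=4718; principal=99710-4718=94992; balance=337005-94992=242013
19. interest=⌊242013·140/10000⌋=3388; principal=99710-3388=96322; balance=242013-96322=145691
20. interest=⌊145691·140/10000⌋=2039; principal=99710-2039=97671; balance=145691-97671=48020
21. interest=⌊48020·140/10000⌋=672; principal=min(99710-672,48020)=48020; balance=48020-48020=0

1 24713 74997 1690254
2 23663 76047 1614207
3 22598 77112 1537095
4 21519 78191 1458904
5 20424 79286 1379618
6 19314 80396 1299222
7 18189 81521 1217701
8 17047 82663 1135038
9 15890 83820 1051218
10 14717 84993 966225
11 13527 86183 880042
12 12320 87390 792652
13 11097 88613 704039
14 9856 89854 614185
15 8598 91112 523073
16 7323 92387 430686
17 6029 93681 337005
18 4718 94992 242013
19 3388 96322 145691
20 2039 97671 48020
21 672 48020 0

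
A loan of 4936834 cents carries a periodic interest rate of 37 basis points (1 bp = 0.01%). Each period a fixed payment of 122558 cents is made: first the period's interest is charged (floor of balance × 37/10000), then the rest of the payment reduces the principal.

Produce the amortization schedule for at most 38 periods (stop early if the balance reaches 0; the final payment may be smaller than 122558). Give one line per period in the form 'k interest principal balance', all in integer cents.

1. interest=⌊4936834·37/10000⌋=18266; principal=122558-18266=104292; balance=4936834-104292=4832542
2. interest=⌊4832542·37/10000⌋=17880; principal=122558-17880=104678; balance=4832542-104678=4727864
3. interest=⌊4727864·37/10000⌋=17493; principal=122558-17493=105065; balance=4727864-105065=4622799
4. interest=⌊4622799·37/10000⌋=17104; principal=122558-17104=105454; balance=4622799-105454=4517345
5. interest=⌊4517345·37/10000⌋=16714; principal=122558-16714=105844; balance=4517345-105844=4411501
6. interest=⌊4411501·37/10000⌋=16322; principal=122558-16322=106236; balance=4411501-106236=4305265
7. interest=⌊4305265·37/10000⌋=15929; principal=122558-15929=106629; balance=4305265-106629=4198636
8. interest=⌊4198636·37/10000⌋=15534; principal=122558-15534=107024; balance=4198636-107024=4091612
9. interest=⌊4091612·37/10000⌋=15138; principal=122558-15138=107420; balance=4091612-107420=3984192
10. interest=⌊3984192·37/10000⌋=14741; principal=122558-14741=107817; balance=3984192-107817=3876375
11. interest=⌊3876375·37/10000⌋=14342; principal=122558-14342=108216; balance=3876375-108216=3768159
12. interest=⌊3768159·37/10000⌋=13942; principal=122558-13942=108616; balance=3768159-108616=3659543
13. interest=⌊3659543·37/10000⌋=13540; principal=122558-13540=109018; balance=3659543-109018=3550525
14. interest=⌊3550525·37/10000⌋=13136; principal=122558-13136=109422; balance=3550525-109422=3441103
15. interest=⌊3441103·37/10000⌋=12732; principal=122558-12732=109826; balance=3441103-109826=3331277
16. interest=⌊3331277·37/10000⌋=12325; principal=122558-12325=110233; balance=3331277-110233=3221044
17. interest=⌊3221044·37/10000⌋=11917; principal=122558-11917=110641; balance=3221044-110641=3110403
18. interest=⌊3110403·37/10000⌋=11508; principal=122558-11508=111050; balance=3110403-111050=2999353
19. interest=⌊2999353·37/10000⌋=11097; principal=122558-11097=111461; balance=2999353-111461=2887892
20. interest=⌊2887892·37/10000⌋=10685; principal=122558-10685=111873; balance=2887892-111873=2776019
21. interest=⌊2776019·37/10000⌋=10271; principal=122558-10271=112287; balance=2776019-112287=2663732
22. interest=⌊2663732·37/10000⌋=9855; principal=122558-9855=112703; balance=2663732-112703=2551029
23. interest=⌊2551029·37/10000⌋=9438; principal=122558-9438=113120; balance=2551029-113120=2437909
24. interest=⌊2437909·37/10000⌋=9020; principal=122558-9020=113538; balance=2437909-113538=2324371
25. interest=⌊2324371·37/10000⌋=8600; principal=122558-8600=113958; balance=2324371-113958=2210413
26. interest=⌊2210413·37/10000⌋=8178; principal=122558-8178=114380; balance=2210413-114380=2096033
27. interest=⌊2096033·37/10000⌋=7755; principal=122558-7755=114803; balance=2096033-114803=1981230
28. interest=⌊1981230·37/10000⌋=7330; principal=122558-7330=115228; balance=1981230-115228=1866002
29. interest=⌊1866002·37/10000⌋=6904; principal=122558-6904=115654; balance=1866002-115654=1750348
30. interest=⌊1750348·37/10000⌋=6476; principal=122558-6476=116082; balance=1750348-116082=1634266
31. interest=⌊1634266·37/10000⌋=6046; principal=122558-6046=116512; balance=1634266-116512=1517754
32. interest=⌊1517754·37/10000⌋=5615; principal=122558-5615=116943; balance=1517754-116943=1400811
33. interest=⌊1400811·37/10000⌋=5183; principal=122558-5183=117375; balance=1400811-117375=1283436
34. interest=⌊1283436·37/10000⌋=4748; principal=122558-4748=117810; balance=1283436-117810=1165626
35. interest=⌊1165626·37/10000⌋=4312; principal=122558-4312=118246; balance=1165626-118246=1047380
36. interest=⌊1047380·37/10000⌋=3875; principal=122558-3875=118683; balance=1047380-118683=928697
37. interest=⌊928697·37/10000⌋=3436; principal=122558-3436=119122; balance=928697-119122=809575
38. interest=⌊809575·37/10000⌋=2995; principal=122558-2995=119563; balance=809575-119563=690012

1 18266 104292 4832542
2 17880 104678 4727864
3 17493 105065 4622799
4 17104 105454 4517345
5 16714 105844 4411501
6 16322 106236 4305265
7 15929 106629 4198636
8 15534 107024 4091612
9 15138 107420 3984192
10 14741 107817 3876375
11 14342 108216 3768159
12 13942 108616 3659543
13 13540 109018 3550525
14 13136 109422 3441103
15 12732 109826 3331277
16 12325 110233 3221044
17 11917 110641 3110403
18 11508 111050 2999353
19 11097 111461 2887892
20 10685 111873 2776019
21 10271 112287 2663732
22 9855 112703 2551029
23 9438 113120 2437909
24 9020 113538 2324371
25 8600 113958 2210413
26 8178 114380 2096033
27 7755 114803 1981230
28 7330 115228 1866002
29 6904 115654 1750348
30 6476 116082 1634266
31 6046 116512 1517754
32 5615 116943 1400811
33 5183 117375 1283436
34 4748 117810 1165626
35 4312 118246 1047380
36 3875 118683 928697
37 3436 119122 809575
38 2995 119563 690012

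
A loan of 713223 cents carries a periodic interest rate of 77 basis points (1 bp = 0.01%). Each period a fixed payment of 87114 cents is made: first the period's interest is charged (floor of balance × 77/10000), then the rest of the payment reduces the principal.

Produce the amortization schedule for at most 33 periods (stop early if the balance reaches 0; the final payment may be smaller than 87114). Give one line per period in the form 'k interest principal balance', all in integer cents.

1. interest=⌊713223·77/10000⌋=5491; principal=87114-5491=81623; balance=713223-81623=631600
2. interest=⌊631600·77/10000⌋=4863; principal=87114-4863=82251; balance=631600-82251=549349
3. interest=⌊549349·77/10000⌋=4229; principal=87114-4229=82885; balance=549349-82885=466464
4. interest=⌊466464·77/10000⌋=3591; principal=87114-3591=83523; balance=466464-83523=382941
5. interest=⌊382941·77/10000⌋=2948; principal=87114-2948=84166; balance=382941-84166=298775
6. interest=⌊298775·77/10000⌋=2300; principal=87114-2300=84814; balance=298775-84814=213961
7. interest=⌊213961·77/10000⌋=1647; principal=87114-1647=85467; balance=213961-85467=128494
8. interest=⌊128494·77/10000⌋=989; principal=87114-989=86125; balance=128494-86125=42369
9. interest=⌊42369·77/10000⌋=326; principal=min(87114-326,42369)=42369; balance=42369-42369=0

1 5491 81623 631600
2 4863 82251 549349
3 4229 82885 466464
4 3591 83523 382941
5 2948 84166 298775
6 2300 84814 213961
7 1647 85467 128494
8 989 86125 42369
9 326 42369 0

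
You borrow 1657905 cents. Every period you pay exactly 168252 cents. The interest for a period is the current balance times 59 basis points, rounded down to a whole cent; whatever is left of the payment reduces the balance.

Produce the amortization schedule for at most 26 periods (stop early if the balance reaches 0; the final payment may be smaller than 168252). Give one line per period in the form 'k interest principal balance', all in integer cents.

1 9781 158471 1499434
2 8846 159406 1340028
3 7906 160346 1179682
4 6960 161292 1018390
5 6008 162244 856146
6 5051 163201 692945
7 4088 164164 528781
8 3119 165133 363648
9 2145 166107 197541
10 1165 167087 30454
11 179 30454 0

1. interest=⌊1657905·59/10000⌋=9781; principal=168252-9781=158471; balance=1657905-158471=1499434
2. interest=⌊1499434·59/10000⌋=8846; principal=168252-8846=159406; balance=1499434-159406=1340028
3. interest=⌊1340028·59/10000⌋=7906; principal=168252-7906=160346; balance=1340028-160346=1179682
4. interest=⌊1179682·59/10000⌋=6960; principal=168252-6960=161292; balance=1179682-161292=1018390
5. interest=⌊1018390·59/10000⌋=6008; principal=168252-6008=162244; balance=1018390-162244=856146
6. interest=⌊856146·59/10000⌋=5051; principal=168252-5051=163201; balance=856146-163201=692945
7. interest=⌊692945·59/10000⌋=4088; principal=168252-4088=164164; balance=692945-164164=528781
8. interest=⌊528781·59/10000⌋=3119; principal=168252-3119=165133; balance=528781-165133=363648
9. interest=⌊363648·59/10000⌋=2145; principal=168252-2145=166107; balance=363648-166107=197541
10. interest=⌊197541·59/10000⌋=1165; principal=168252-1165=167087; balance=197541-167087=30454
11. interest=⌊30454·59/10000⌋=179; principal=min(168252-179,30454)=30454; balance=30454-30454=0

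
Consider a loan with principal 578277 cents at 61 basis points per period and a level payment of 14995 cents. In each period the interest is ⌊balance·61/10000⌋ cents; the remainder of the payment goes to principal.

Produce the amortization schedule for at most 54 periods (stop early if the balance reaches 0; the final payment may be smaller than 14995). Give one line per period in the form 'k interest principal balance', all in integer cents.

1. interest=⌊578277·61/10000⌋=3527; principal=14995-3527=11468; balance=578277-11468=566809
2. interest=⌊566809·61/10000⌋=3457; principal=14995-3457=11538; balance=566809-11538=555271
3. interest=⌊555271·61/10000⌋=3387; principal=14995-3387=11608; balance=555271-11608=543663
4. interest=⌊543663·61/10000⌋=3316; principal=14995-3316=11679; balance=543663-11679=531984
5. interest=⌊531984·61/10000⌋=3245; principal=14995-3245=11750; balance=531984-11750=520234
6. interest=⌊520234·61/10000⌋=3173; principal=14995-3173=11822; balance=520234-11822=508412
7. interest=⌊508412·61/10000⌋=3101; principal=14995-3101=11894; balance=508412-11894=496518
8. interest=⌊496518·61/10000⌋=3028; principal=14995-3028=11967; balance=496518-11967=484551
9. interest=⌊484551·61/10000⌋=2955; principal=14995-2955=12040; balance=484551-12040=472511
10. interest=⌊472511·61/10000⌋=2882; principal=14995-2882=12113; balance=472511-12113=460398
11. interest=⌊460398·61/10000⌋=2808; principal=14995-2808=12187; balance=460398-12187=448211
12. interest=⌊448211·61/10000⌋=2734; principal=14995-2734=12261; balance=448211-12261=435950
13. interest=⌊435950·61/10000⌋=2659; principal=14995-2659=12336; balance=435950-12336=423614
14. interest=⌊423614·61/10000⌋=2584; principal=14995-2584=12411; balance=423614-12411=411203
15. interest=⌊411203·61/10000⌋=2508; principal=14995-2508=12487; balance=411203-12487=398716
16. interest=⌊398716·61/10000⌋=2432; principal=14995-2432=12563; balance=398716-12563=386153
17. interest=⌊386153·61/10000⌋=2355; principal=14995-2355=12640; balance=386153-12640=373513
18. interest=⌊373513·61/10000⌋=2278; principal=14995-2278=12717; balance=373513-12717=360796
19. interest=⌊360796·61/10000⌋=2200; principal=14995-2200=12795; balance=360796-12795=348001
20. interest=⌊348001·61/10000⌋=2122; principal=14995-2122=12873; balance=348001-12873=335128
21. interest=⌊335128·61/10000⌋=2044; principal=14995-2044=12951; balance=335128-12951=322177
22. interest=⌊322177·61/10000⌋=1965; principal=14995-1965=13030; balance=322177-13030=309147
23. interest=⌊309147·61/10000⌋=1885; principal=14995-1885=13110; balance=309147-13110=296037
24. interest=⌊296037·61/10000⌋=1805; principal=14995-1805=13190; balance=296037-13190=282847
25. interest=⌊282847·61/10000⌋=1725; principal=14995-1725=13270; balance=282847-13270=269577
26. interest=⌊269577·61/10000⌋=1644; principal=14995-1644=13351; balance=269577-13351=256226
27. interest=⌊256226·61/10000⌋=1562; principal=14995-1562=13433; balance=256226-13433=242793
28. interest=⌊242793·61/10000⌋=1481; principal=14995-1481=13514; balance=242793-13514=229279
29. interest=⌊229279·61/10000⌋=1398; principal=14995-1398=13597; balance=229279-13597=215682
30. interest=⌊215682·61/10000⌋=1315; principal=14995-1315=13680; balance=215682-13680=202002
31. interest=⌊202002·61/10000⌋=1232; principal=14995-1232=13763; balance=202002-13763=188239
32. interest=⌊188239·61/10000⌋=1148; principal=14995-1148=13847; balance=188239-13847=174392
33. interest=⌊174392·61/10000⌋=1063; principal=14995-1063=13932; balance=174392-13932=160460
34. interest=⌊160460·61/10000⌋=978; principal=14995-978=14017; balance=160460-14017=146443
35. interest=⌊146443·61/10000⌋=893; principal=14995-893=14102; balance=146443-14102=132341
36. interest=⌊132341·61/10000⌋=807; principal=14995-807=14188; balance=132341-14188=118153
37. interest=⌊118153·61/10000⌋=720; principal=14995-720=14275; balance=118153-14275=103878
38. interest=⌊103878·61/10000⌋=633; principal=14995-633=14362; balance=103878-14362=89516
39. interest=⌊89516·61/10000⌋=546; principal=14995-546=14449; balance=89516-14449=75067
40. interest=⌊75067·61/10000⌋=457; principal=14995-457=14538; balance=75067-14538=60529
41. interest=⌊60529·61/10000⌋=369; principal=14995-369=14626; balance=60529-14626=45903
42. interest=⌊45903·61/10000⌋=280; principal=14995-280=14715; balance=45903-14715=31188
43. interest=⌊31188·61/10000⌋=190; principal=14995-190=14805; balance=31188-14805=16383
44. interest=⌊16383·61/10000⌋=99; principal=14995-99=14896; balance=16383-14896=1487
45. interest=⌊1487·61/10000⌋=9; principal=min(14995-9,1487)=1487; balance=1487-1487=0

1 3527 11468 566809
2 3457 11538 555271
3 3387 11608 543663
4 3316 11679 531984
5 3245 11750 520234
6 3173 11822 508412
7 3101 11894 496518
8 3028 11967 484551
9 2955 12040 472511
10 2882 12113 460398
11 2808 12187 448211
12 2734 12261 435950
13 2659 12336 423614
14 2584 12411 411203
15 2508 12487 398716
16 2432 12563 386153
17 2355 12640 373513
18 2278 12717 360796
19 2200 12795 348001
20 2122 12873 335128
21 2044 12951 322177
22 1965 13030 309147
23 1885 13110 296037
24 1805 13190 282847
25 1725 13270 269577
26 1644 13351 256226
27 1562 13433 242793
28 1481 13514 229279
29 1398 13597 215682
30 1315 13680 202002
31 1232 13763 188239
32 1148 13847 174392
33 1063 13932 160460
34 978 14017 146443
35 893 14102 132341
36 807 14188 118153
37 720 14275 103878
38 633 14362 89516
39 546 14449 75067
40 457 14538 60529
41 369 14626 45903
42 280 14715 31188
43 190 14805 16383
44 99 14896 1487
45 9 1487 0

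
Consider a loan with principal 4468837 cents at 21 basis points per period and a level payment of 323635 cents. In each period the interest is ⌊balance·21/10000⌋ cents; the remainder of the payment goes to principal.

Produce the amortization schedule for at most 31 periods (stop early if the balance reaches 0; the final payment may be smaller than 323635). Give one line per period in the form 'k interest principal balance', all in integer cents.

1. interest=⌊4468837·21/10000⌋=9384; principal=323635-9384=314251; balance=4468837-314251=4154586
2. interest=⌊4154586·21/10000⌋=8724; principal=323635-8724=314911; balance=4154586-314911=3839675
3. interest=⌊3839675·21/10000⌋=8063; principal=323635-8063=315572; balance=3839675-315572=3524103
4. interest=⌊3524103·21/10000⌋=7400; principal=323635-7400=316235; balance=3524103-316235=3207868
5. interest=⌊3207868·21/10000⌋=6736; principal=323635-6736=316899; balance=3207868-316899=2890969
6. interest=⌊2890969·21/10000⌋=6071; principal=323635-6071=317564; balance=2890969-317564=2573405
7. interest=⌊2573405·21/10000⌋=5404; principal=323635-5404=318231; balance=2573405-318231=2255174
8. interest=⌊2255174·21/10000⌋=4735; principal=323635-4735=318900; balance=2255174-318900=1936274
9. interest=⌊1936274·21/10000⌋=4066; principal=323635-4066=319569; balance=1936274-319569=1616705
10. interest=⌊1616705·21/10000⌋=3395; principal=323635-3395=320240; balance=1616705-320240=1296465
11. interest=⌊1296465·21/10000⌋=2722; principal=323635-2722=320913; balance=1296465-320913=975552
12. interest=⌊975552·21/10000⌋=2048; principal=323635-2048=321587; balance=975552-321587=653965
13. interest=⌊653965·21/10000⌋=1373; principal=323635-1373=322262; balance=653965-322262=331703
14. interest=⌊331703·21/10000⌋=696; principal=323635-696=322939; balance=331703-322939=8764
15. interest=⌊8764·21/10000⌋=18; principal=min(323635-18,8764)=8764; balance=8764-8764=0

1 9384 314251 4154586
2 8724 314911 3839675
3 8063 315572 3524103
4 7400 316235 3207868
5 6736 316899 2890969
6 6071 317564 2573405
7 5404 318231 2255174
8 4735 318900 1936274
9 4066 319569 1616705
10 3395 320240 1296465
11 2722 320913 975552
12 2048 321587 653965
13 1373 322262 331703
14 696 322939 8764
15 18 8764 0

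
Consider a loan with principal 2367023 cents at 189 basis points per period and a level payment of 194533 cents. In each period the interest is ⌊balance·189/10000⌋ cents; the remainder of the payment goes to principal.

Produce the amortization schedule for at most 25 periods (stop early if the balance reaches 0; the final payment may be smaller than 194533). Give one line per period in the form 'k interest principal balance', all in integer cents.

1. interest=⌊2367023·189/10000⌋=44736; principal=194533-44736=149797; balance=2367023-149797=2217226
2. interest=⌊2217226·189/10000⌋=41905; principal=194533-41905=152628; balance=2217226-152628=2064598
3. interest=⌊2064598·189/10000⌋=39020; principal=194533-39020=155513; balance=2064598-155513=1909085
4. interest=⌊1909085·189/10000⌋=36081; principal=194533-36081=158452; balance=1909085-158452=1750633
5. interest=⌊1750633·189/10000⌋=33086; principal=194533-33086=161447; balance=1750633-161447=1589186
6. interest=⌊1589186·189/10000⌋=30035; principal=194533-30035=164498; balance=1589186-164498=1424688
7. interest=⌊1424688·189/10000⌋=26926; principal=194533-26926=167607; balance=1424688-167607=1257081
8. interest=⌊1257081·189/10000⌋=23758; principal=194533-23758=170775; balance=1257081-170775=1086306
9. interest=⌊1086306·189/10000⌋=20531; principal=194533-20531=174002; balance=1086306-174002=912304
10. interest=⌊912304·189/10000⌋=17242; principal=194533-17242=177291; balance=912304-177291=735013
11. interest=⌊735013·189/10000⌋=13891; principal=194533-13891=180642; balance=735013-180642=554371
12. interest=⌊554371·189/10000⌋=10477; principal=194533-10477=184056; balance=554371-184056=370315
13. interest=⌊370315·189/10000⌋=6998; principal=194533-6998=187535; balance=370315-187535=182780
14. interest=⌊182780·189/10000⌋=3454; principal=min(194533-3454,182780)=182780; balance=182780-182780=0

1 44736 149797 2217226
2 41905 152628 2064598
3 39020 155513 1909085
4 36081 158452 1750633
5 33086 161447 1589186
6 30035 164498 1424688
7 26926 167607 1257081
8 23758 170775 1086306
9 20531 174002 912304
10 17242 177291 735013
11 13891 180642 554371
12 10477 184056 370315
13 6998 187535 182780
14 3454 182780 0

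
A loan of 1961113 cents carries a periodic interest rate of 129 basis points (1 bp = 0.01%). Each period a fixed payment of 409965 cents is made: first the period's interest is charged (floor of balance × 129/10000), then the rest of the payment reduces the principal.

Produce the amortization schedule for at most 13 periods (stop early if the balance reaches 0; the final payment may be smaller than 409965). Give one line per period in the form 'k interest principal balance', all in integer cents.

1 25298 384667 1576446
2 20336 389629 1186817
3 15309 394656 792161
4 10218 399747 392414
5 5062 392414 0

1. interest=⌊1961113·129/10000⌋=25298; principal=409965-25298=384667; balance=1961113-384667=1576446
2. interest=⌊1576446·129/10000⌋=20336; principal=409965-20336=389629; balance=1576446-389629=1186817
3. interest=⌊1186817·129/10000⌋=15309; principal=409965-15309=394656; balance=1186817-394656=792161
4. interest=⌊792161·129/10000⌋=10218; principal=409965-10218=399747; balance=792161-399747=392414
5. interest=⌊392414·129/10000⌋=5062; principal=min(409965-5062,392414)=392414; balance=392414-392414=0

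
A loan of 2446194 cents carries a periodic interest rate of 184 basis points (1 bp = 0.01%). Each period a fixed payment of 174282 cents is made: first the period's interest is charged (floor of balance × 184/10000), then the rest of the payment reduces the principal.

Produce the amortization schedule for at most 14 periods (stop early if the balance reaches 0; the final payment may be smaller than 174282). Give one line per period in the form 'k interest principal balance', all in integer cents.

1 45009 129273 2316921
2 42631 131651 2185270
3 40208 134074 2051196
4 37742 136540 1914656
5 35229 139053 1775603
6 32671 141611 1633992
7 30065 144217 1489775
8 27411 146871 1342904
9 24709 149573 1193331
10 21957 152325 1041006
11 19154 155128 885878
12 16300 157982 727896
13 13393 160889 567007
14 10432 163850 403157

1. interest=⌊2446194·184/10000⌋=45009; principal=174282-45009=129273; balance=2446194-129273=2316921
2. interest=⌊2316921·184/10000⌋=42631; principal=174282-42631=131651; balance=2316921-131651=2185270
3. interest=⌊2185270·184/10000⌋=40208; principal=174282-40208=134074; balance=2185270-134074=2051196
4. interest=⌊2051196·184/10000⌋=37742; principal=174282-37742=136540; balance=2051196-136540=1914656
5. interest=⌊1914656·184/10000⌋=35229; principal=174282-35229=139053; balance=1914656-139053=1775603
6. interest=⌊1775603·184/10000⌋=32671; principal=174282-32671=141611; balance=1775603-141611=1633992
7. interest=⌊1633992·184/10000⌋=30065; principal=174282-30065=144217; balance=1633992-144217=1489775
8. interest=⌊1489775·184/10000⌋=27411; principal=174282-27411=146871; balance=1489775-146871=1342904
9. interest=⌊1342904·184/10000⌋=24709; principal=174282-24709=149573; balance=1342904-149573=1193331
10. interest=⌊1193331·184/10000⌋=21957; principal=174282-21957=152325; balance=1193331-152325=1041006
11. interest=⌊1041006·184/10000⌋=19154; principal=174282-19154=155128; balance=1041006-155128=885878
12. interest=⌊885878·184/10000⌋=16300; principal=174282-16300=157982; balance=885878-157982=727896
13. interest=⌊727896·184/10000⌋=13393; principal=174282-13393=160889; balance=727896-160889=567007
14. interest=⌊567007·184/10000⌋=10432; principal=174282-10432=163850; balance=567007-163850=403157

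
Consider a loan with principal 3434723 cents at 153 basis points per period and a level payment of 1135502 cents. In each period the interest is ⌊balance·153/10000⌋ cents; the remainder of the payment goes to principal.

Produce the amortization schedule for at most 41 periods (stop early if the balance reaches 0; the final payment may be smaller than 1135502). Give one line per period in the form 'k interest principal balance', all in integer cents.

1 52551 1082951 2351772
2 35982 1099520 1252252
3 19159 1116343 135909
4 2079 135909 0

1. interest=⌊3434723·153/10000⌋=52551; principal=1135502-52551=1082951; balance=3434723-1082951=2351772
2. interest=⌊2351772·153/10000⌋=35982; principal=1135502-35982=1099520; balance=2351772-1099520=1252252
3. interest=⌊1252252·153/10000⌋=19159; principal=1135502-19159=1116343; balance=1252252-1116343=135909
4. interest=⌊135909·153/10000⌋=2079; principal=min(1135502-2079,135909)=135909; balance=135909-135909=0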